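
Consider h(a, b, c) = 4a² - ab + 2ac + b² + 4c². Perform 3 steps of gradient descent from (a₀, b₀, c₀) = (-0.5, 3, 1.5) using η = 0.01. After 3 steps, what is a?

∇h = (8a - b + 2c, -a + 2b, 2a + 8c)
(a₁, b₁, c₁) = (-0.5, 3, 1.5) − 0.01·(-4, 6.5, 11) = (-0.46, 2.935, 1.39)
(a₂, b₂, c₂) = (-0.46, 2.935, 1.39) − 0.01·(-3.835, 6.33, 10.2) = (-0.42165, 2.8717, 1.288)
(a₃, b₃, c₃) = (-0.42165, 2.8717, 1.288) − 0.01·(-3.6689, 6.16505, 9.4607) = (-0.384961, 2.8100495, 1.193393)
a = -0.384961

-0.384961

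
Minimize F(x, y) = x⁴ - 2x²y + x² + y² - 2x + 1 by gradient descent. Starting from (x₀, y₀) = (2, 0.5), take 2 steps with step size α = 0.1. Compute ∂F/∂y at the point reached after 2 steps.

1.3952

∇F = (4x³ - 4xy + 2x - 2, -2x² + 2y)
(x₁, y₁) = (2, 0.5) − 0.1·(30, -7) = (-1, 1.2)
(x₂, y₂) = (-1, 1.2) − 0.1·(-3.2, 0.4) = (-0.68, 1.16)
∂F/∂y at (-0.68, 1.16) = 1.3952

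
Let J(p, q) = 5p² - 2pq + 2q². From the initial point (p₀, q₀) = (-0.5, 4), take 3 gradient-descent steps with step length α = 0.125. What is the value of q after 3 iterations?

0.65625

∇J = (10p - 2q, -2p + 4q)
Step 1: at (-0.5, 4), ∇J = (-13, 17) → (-0.5, 4) − 0.125·(-13, 17) = (1.125, 1.875)
Step 2: at (1.125, 1.875), ∇J = (7.5, 5.25) → (1.125, 1.875) − 0.125·(7.5, 5.25) = (0.1875, 1.21875)
Step 3: at (0.1875, 1.21875), ∇J = (-0.5625, 4.5) → (0.1875, 1.21875) − 0.125·(-0.5625, 4.5) = (0.2578125, 0.65625)
q = 0.65625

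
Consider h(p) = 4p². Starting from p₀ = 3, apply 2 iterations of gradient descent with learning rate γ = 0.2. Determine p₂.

h′(p) = 8p
Step 1: h′(3) = 24; p₁ = 3 − 0.2·24 = -1.8
Step 2: h′(-1.8) = -14.4; p₂ = -1.8 − 0.2·(-14.4) = 1.08

1.08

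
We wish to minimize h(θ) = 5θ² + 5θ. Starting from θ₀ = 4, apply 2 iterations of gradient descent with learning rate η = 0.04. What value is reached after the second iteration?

1.12

h′(θ) = 10θ + 5
θ₁ = 4 − 0.04·45 = 2.2
θ₂ = 2.2 − 0.04·27 = 1.12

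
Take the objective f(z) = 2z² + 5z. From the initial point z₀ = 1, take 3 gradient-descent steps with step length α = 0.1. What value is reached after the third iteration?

-0.764

f′(z) = 4z + 5
z₁ = 1 − 0.1·9 = 0.1
z₂ = 0.1 − 0.1·5.4 = -0.44
z₃ = -0.44 − 0.1·3.24 = -0.764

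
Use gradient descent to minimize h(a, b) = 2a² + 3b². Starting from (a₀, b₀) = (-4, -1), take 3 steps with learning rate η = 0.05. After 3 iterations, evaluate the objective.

8.741555

∇h = (4a, 6b)
Step 1: at (-4, -1), ∇h = (-16, -6) → (-4, -1) − 0.05·(-16, -6) = (-3.2, -0.7)
Step 2: at (-3.2, -0.7), ∇h = (-12.8, -4.2) → (-3.2, -0.7) − 0.05·(-12.8, -4.2) = (-2.56, -0.49)
Step 3: at (-2.56, -0.49), ∇h = (-10.24, -2.94) → (-2.56, -0.49) − 0.05·(-10.24, -2.94) = (-2.048, -0.343)
h(-2.048, -0.343) = 8.741555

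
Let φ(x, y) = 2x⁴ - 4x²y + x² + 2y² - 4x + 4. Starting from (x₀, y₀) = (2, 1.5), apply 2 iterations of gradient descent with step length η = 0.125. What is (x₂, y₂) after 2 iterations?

∇φ = (8x³ - 8xy + 2x - 4, -4x² + 4y)
(x₁, y₁) = (2, 1.5) − 0.125·(40, -10) = (-3, 2.75)
(x₂, y₂) = (-3, 2.75) − 0.125·(-160, -25) = (17, 5.875)

(17, 5.875)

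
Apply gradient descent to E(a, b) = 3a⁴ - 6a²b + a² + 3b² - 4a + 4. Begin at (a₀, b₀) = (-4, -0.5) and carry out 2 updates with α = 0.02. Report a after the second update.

∇E = (12a³ - 12ab + 2a - 4, -6a² + 6b)
(a₁, b₁) = (-4, -0.5) − 0.02·(-804, -99) = (12.08, 1.48)
(a₂, b₂) = (12.08, 1.48) − 0.02·(20959.110144, -866.6784) = (-407.10220288, 18.813568)
a = -407.10220288

-407.10220288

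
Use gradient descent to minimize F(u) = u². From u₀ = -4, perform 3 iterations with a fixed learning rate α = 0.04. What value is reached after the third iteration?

F′(u) = 2u
u₁ = -4 − 0.04·(-8) = -3.68
u₂ = -3.68 − 0.04·(-7.36) = -3.3856
u₃ = -3.3856 − 0.04·(-6.7712) = -3.114752

-3.114752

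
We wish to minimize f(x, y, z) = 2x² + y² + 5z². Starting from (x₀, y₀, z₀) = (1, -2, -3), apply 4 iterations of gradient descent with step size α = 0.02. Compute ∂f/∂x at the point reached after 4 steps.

2.86557184

∇f = (4x, 2y, 10z)
(x₁, y₁, z₁) = (1, -2, -3) − 0.02·(4, -4, -30) = (0.92, -1.92, -2.4)
(x₂, y₂, z₂) = (0.92, -1.92, -2.4) − 0.02·(3.68, -3.84, -24) = (0.8464, -1.8432, -1.92)
(x₃, y₃, z₃) = (0.8464, -1.8432, -1.92) − 0.02·(3.3856, -3.6864, -19.2) = (0.778688, -1.769472, -1.536)
(x₄, y₄, z₄) = (0.778688, -1.769472, -1.536) − 0.02·(3.114752, -3.538944, -15.36) = (0.71639296, -1.69869312, -1.2288)
∂f/∂x at (0.71639296, -1.69869312, -1.2288) = 2.86557184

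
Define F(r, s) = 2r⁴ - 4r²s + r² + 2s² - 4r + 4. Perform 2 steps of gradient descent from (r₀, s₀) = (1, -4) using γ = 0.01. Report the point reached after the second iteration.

∇F = (8r³ - 8rs + 2r - 4, -4r² + 4s)
(r₁, s₁) = (1, -4) − 0.01·(38, -20) = (0.62, -3.8)
(r₂, s₂) = (0.62, -3.8) − 0.01·(17.994624, -16.7376) = (0.44005376, -3.632624)

(0.44005376, -3.632624)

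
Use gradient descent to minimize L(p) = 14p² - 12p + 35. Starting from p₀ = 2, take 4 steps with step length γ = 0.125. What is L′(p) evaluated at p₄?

L′(p) = 28p - 12
Step 1: L′(2) = 44; p₁ = 2 − 0.125·44 = -3.5
Step 2: L′(-3.5) = -110; p₂ = -3.5 − 0.125·(-110) = 10.25
Step 3: L′(10.25) = 275; p₃ = 10.25 − 0.125·275 = -24.125
Step 4: L′(-24.125) = -687.5; p₄ = -24.125 − 0.125·(-687.5) = 61.8125
L′(p) at (61.8125) = 1718.75

1718.75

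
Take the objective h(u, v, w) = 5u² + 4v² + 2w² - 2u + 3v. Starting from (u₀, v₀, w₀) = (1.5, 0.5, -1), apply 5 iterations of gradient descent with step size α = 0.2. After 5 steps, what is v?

∇h = (10u - 2, 8v + 3, 4w)
Step 1: at (1.5, 0.5, -1), ∇h = (13, 7, -4) → (1.5, 0.5, -1) − 0.2·(13, 7, -4) = (-1.1, -0.9, -0.2)
Step 2: at (-1.1, -0.9, -0.2), ∇h = (-13, -4.2, -0.8) → (-1.1, -0.9, -0.2) − 0.2·(-13, -4.2, -0.8) = (1.5, -0.06, -0.04)
Step 3: at (1.5, -0.06, -0.04), ∇h = (13, 2.52, -0.16) → (1.5, -0.06, -0.04) − 0.2·(13, 2.52, -0.16) = (-1.1, -0.564, -0.008)
Step 4: at (-1.1, -0.564, -0.008), ∇h = (-13, -1.512, -0.032) → (-1.1, -0.564, -0.008) − 0.2·(-13, -1.512, -0.032) = (1.5, -0.2616, -0.0016)
Step 5: at (1.5, -0.2616, -0.0016), ∇h = (13, 0.9072, -0.0064) → (1.5, -0.2616, -0.0016) − 0.2·(13, 0.9072, -0.0064) = (-1.1, -0.44304, -0.00032)
v = -0.44304

-0.44304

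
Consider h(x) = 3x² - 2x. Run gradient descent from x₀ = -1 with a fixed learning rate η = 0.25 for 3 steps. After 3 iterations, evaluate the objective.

-0.25

h′(x) = 6x - 2
Step 1: h′(-1) = -8; x₁ = -1 − 0.25·(-8) = 1
Step 2: h′(1) = 4; x₂ = 1 − 0.25·4 = 0
Step 3: h′(0) = -2; x₃ = 0 − 0.25·(-2) = 0.5
h(0.5) = -0.25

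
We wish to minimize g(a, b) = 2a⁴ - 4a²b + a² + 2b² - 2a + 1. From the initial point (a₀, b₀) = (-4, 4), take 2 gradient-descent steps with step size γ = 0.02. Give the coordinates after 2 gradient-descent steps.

(-2.50180352, 5.767552)

∇g = (8a³ - 8ab + 2a - 2, -4a² + 4b)
(a₁, b₁) = (-4, 4) − 0.02·(-394, -48) = (3.88, 4.96)
(a₂, b₂) = (3.88, 4.96) − 0.02·(319.090176, -40.3776) = (-2.50180352, 5.767552)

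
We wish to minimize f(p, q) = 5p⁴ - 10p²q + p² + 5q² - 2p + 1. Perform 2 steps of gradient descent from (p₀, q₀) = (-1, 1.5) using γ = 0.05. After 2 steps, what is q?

∇f = (20p³ - 20pq + 2p - 2, -10p² + 10q)
Step 1: at (-1, 1.5), ∇f = (6, 5) → (-1, 1.5) − 0.05·(6, 5) = (-1.3, 1.25)
Step 2: at (-1.3, 1.25), ∇f = (-16.04, -4.4) → (-1.3, 1.25) − 0.05·(-16.04, -4.4) = (-0.498, 1.47)
q = 1.47

1.47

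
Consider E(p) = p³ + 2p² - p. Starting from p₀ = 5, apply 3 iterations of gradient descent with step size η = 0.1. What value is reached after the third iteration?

E′(p) = 3p² + 4p - 1
Step 1: E′(5) = 94; p₁ = 5 − 0.1·94 = -4.4
Step 2: E′(-4.4) = 39.48; p₂ = -4.4 − 0.1·39.48 = -8.348
Step 3: E′(-8.348) = 174.675312; p₃ = -8.348 − 0.1·174.675312 = -25.8155312

-25.8155312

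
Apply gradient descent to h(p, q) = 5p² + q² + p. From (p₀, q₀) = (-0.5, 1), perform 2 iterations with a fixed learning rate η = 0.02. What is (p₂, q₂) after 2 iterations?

∇h = (10p + 1, 2q)
(p₁, q₁) = (-0.5, 1) − 0.02·(-4, 2) = (-0.42, 0.96)
(p₂, q₂) = (-0.42, 0.96) − 0.02·(-3.2, 1.92) = (-0.356, 0.9216)

(-0.356, 0.9216)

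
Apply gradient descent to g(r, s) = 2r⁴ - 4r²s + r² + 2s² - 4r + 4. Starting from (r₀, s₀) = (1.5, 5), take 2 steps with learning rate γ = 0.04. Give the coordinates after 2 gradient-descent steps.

(-0.52145792, 5.139136)

∇g = (8r³ - 8rs + 2r - 4, -4r² + 4s)
Step 1: at (1.5, 5), ∇g = (-34, 11) → (1.5, 5) − 0.04·(-34, 11) = (2.86, 4.56)
Step 2: at (2.86, 4.56), ∇g = (84.536448, -14.4784) → (2.86, 4.56) − 0.04·(84.536448, -14.4784) = (-0.52145792, 5.139136)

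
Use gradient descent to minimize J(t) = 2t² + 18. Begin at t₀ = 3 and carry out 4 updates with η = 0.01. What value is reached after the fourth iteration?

J′(t) = 4t
t₁ = 3 − 0.01·12 = 2.88
t₂ = 2.88 − 0.01·11.52 = 2.7648
t₃ = 2.7648 − 0.01·11.0592 = 2.654208
t₄ = 2.654208 − 0.01·10.616832 = 2.54803968

2.54803968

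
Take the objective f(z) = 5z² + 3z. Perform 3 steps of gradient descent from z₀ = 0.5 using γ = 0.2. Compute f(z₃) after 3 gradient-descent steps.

f′(z) = 10z + 3
z₁ = 0.5 − 0.2·8 = -1.1
z₂ = -1.1 − 0.2·(-8) = 0.5
z₃ = 0.5 − 0.2·8 = -1.1
f(-1.1) = 2.75

2.75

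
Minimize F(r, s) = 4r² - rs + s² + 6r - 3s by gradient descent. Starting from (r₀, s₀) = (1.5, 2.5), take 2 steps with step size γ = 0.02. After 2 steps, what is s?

2.4742

∇F = (8r - s + 6, -r + 2s - 3)
(r₁, s₁) = (1.5, 2.5) − 0.02·(15.5, 0.5) = (1.19, 2.49)
(r₂, s₂) = (1.19, 2.49) − 0.02·(13.03, 0.79) = (0.9294, 2.4742)
s = 2.4742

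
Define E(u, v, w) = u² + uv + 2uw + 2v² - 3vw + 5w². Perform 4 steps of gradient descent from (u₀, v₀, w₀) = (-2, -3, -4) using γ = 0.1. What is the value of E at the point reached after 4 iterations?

0.89940288

∇E = (2u + v + 2w, u + 4v - 3w, 2u - 3v + 10w)
Step 1: at (-2, -3, -4), ∇E = (-15, -2, -35) → (-2, -3, -4) − 0.1·(-15, -2, -35) = (-0.5, -2.8, -0.5)
Step 2: at (-0.5, -2.8, -0.5), ∇E = (-4.8, -10.2, 2.4) → (-0.5, -2.8, -0.5) − 0.1·(-4.8, -10.2, 2.4) = (-0.02, -1.78, -0.74)
Step 3: at (-0.02, -1.78, -0.74), ∇E = (-3.3, -4.92, -2.1) → (-0.02, -1.78, -0.74) − 0.1·(-3.3, -4.92, -2.1) = (0.31, -1.288, -0.53)
Step 4: at (0.31, -1.288, -0.53), ∇E = (-1.728, -3.252, -0.816) → (0.31, -1.288, -0.53) − 0.1·(-1.728, -3.252, -0.816) = (0.4828, -0.9628, -0.4484)
E(0.4828, -0.9628, -0.4484) = 0.89940288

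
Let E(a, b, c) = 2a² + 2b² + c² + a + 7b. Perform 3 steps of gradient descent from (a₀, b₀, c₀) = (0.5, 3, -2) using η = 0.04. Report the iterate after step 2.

∇E = (4a + 1, 4b + 7, 2c)
Step 1: at (0.5, 3, -2), ∇E = (3, 19, -4) → (0.5, 3, -2) − 0.04·(3, 19, -4) = (0.38, 2.24, -1.84)
Step 2: at (0.38, 2.24, -1.84), ∇E = (2.52, 15.96, -3.68) → (0.38, 2.24, -1.84) − 0.04·(2.52, 15.96, -3.68) = (0.2792, 1.6016, -1.6928)

(0.2792, 1.6016, -1.6928)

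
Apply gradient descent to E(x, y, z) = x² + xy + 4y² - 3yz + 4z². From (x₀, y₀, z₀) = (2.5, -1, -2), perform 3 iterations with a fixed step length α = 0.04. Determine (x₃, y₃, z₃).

(2.056704, -0.879264, -0.88336)

∇E = (2x + y, x + 8y - 3z, -3y + 8z)
Step 1: at (2.5, -1, -2), ∇E = (4, 0.5, -13) → (2.5, -1, -2) − 0.04·(4, 0.5, -13) = (2.34, -1.02, -1.48)
Step 2: at (2.34, -1.02, -1.48), ∇E = (3.66, -1.38, -8.78) → (2.34, -1.02, -1.48) − 0.04·(3.66, -1.38, -8.78) = (2.1936, -0.9648, -1.1288)
Step 3: at (2.1936, -0.9648, -1.1288), ∇E = (3.4224, -2.1384, -6.136) → (2.1936, -0.9648, -1.1288) − 0.04·(3.4224, -2.1384, -6.136) = (2.056704, -0.879264, -0.88336)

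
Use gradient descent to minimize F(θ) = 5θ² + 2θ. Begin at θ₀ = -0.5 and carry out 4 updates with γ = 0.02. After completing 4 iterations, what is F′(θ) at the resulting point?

-1.2288

F′(θ) = 10θ + 2
θ₁ = -0.5 − 0.02·(-3) = -0.44
θ₂ = -0.44 − 0.02·(-2.4) = -0.392
θ₃ = -0.392 − 0.02·(-1.92) = -0.3536
θ₄ = -0.3536 − 0.02·(-1.536) = -0.32288
F′(θ) at (-0.32288) = -1.2288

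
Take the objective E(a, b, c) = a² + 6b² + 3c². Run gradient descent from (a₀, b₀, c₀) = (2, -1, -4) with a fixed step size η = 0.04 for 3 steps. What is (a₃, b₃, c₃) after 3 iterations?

(1.557376, -0.140608, -1.755904)

∇E = (2a, 12b, 6c)
Step 1: at (2, -1, -4), ∇E = (4, -12, -24) → (2, -1, -4) − 0.04·(4, -12, -24) = (1.84, -0.52, -3.04)
Step 2: at (1.84, -0.52, -3.04), ∇E = (3.68, -6.24, -18.24) → (1.84, -0.52, -3.04) − 0.04·(3.68, -6.24, -18.24) = (1.6928, -0.2704, -2.3104)
Step 3: at (1.6928, -0.2704, -2.3104), ∇E = (3.3856, -3.2448, -13.8624) → (1.6928, -0.2704, -2.3104) − 0.04·(3.3856, -3.2448, -13.8624) = (1.557376, -0.140608, -1.755904)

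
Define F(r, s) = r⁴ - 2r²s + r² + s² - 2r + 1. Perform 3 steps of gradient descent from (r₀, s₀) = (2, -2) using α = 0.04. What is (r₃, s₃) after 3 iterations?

(0.13561856, -1.286016)

∇F = (4r³ - 4rs + 2r - 2, -2r² + 2s)
Step 1: at (2, -2), ∇F = (50, -12) → (2, -2) − 0.04·(50, -12) = (0, -1.52)
Step 2: at (0, -1.52), ∇F = (-2, -3.04) → (0, -1.52) − 0.04·(-2, -3.04) = (0.08, -1.3984)
Step 3: at (0.08, -1.3984), ∇F = (-1.390464, -2.8096) → (0.08, -1.3984) − 0.04·(-1.390464, -2.8096) = (0.13561856, -1.286016)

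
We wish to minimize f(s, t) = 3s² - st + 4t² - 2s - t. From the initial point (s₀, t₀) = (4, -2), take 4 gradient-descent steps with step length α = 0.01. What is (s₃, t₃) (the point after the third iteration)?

∇f = (6s - t - 2, -s + 8t - 1)
Step 1: at (4, -2), ∇f = (24, -21) → (4, -2) − 0.01·(24, -21) = (3.76, -1.79)
Step 2: at (3.76, -1.79), ∇f = (22.35, -19.08) → (3.76, -1.79) − 0.01·(22.35, -19.08) = (3.5365, -1.5992)
Step 3: at (3.5365, -1.5992), ∇f = (20.8182, -17.3301) → (3.5365, -1.5992) − 0.01·(20.8182, -17.3301) = (3.328318, -1.425899)

(3.328318, -1.425899)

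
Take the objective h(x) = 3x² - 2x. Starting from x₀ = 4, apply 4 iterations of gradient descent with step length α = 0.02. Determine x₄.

2.53221632

h′(x) = 6x - 2
x₁ = 4 − 0.02·22 = 3.56
x₂ = 3.56 − 0.02·19.36 = 3.1728
x₃ = 3.1728 − 0.02·17.0368 = 2.832064
x₄ = 2.832064 − 0.02·14.992384 = 2.53221632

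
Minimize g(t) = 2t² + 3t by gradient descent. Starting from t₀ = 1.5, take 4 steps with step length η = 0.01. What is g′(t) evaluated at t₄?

7.64411904

g′(t) = 4t + 3
Step 1: g′(1.5) = 9; t₁ = 1.5 − 0.01·9 = 1.41
Step 2: g′(1.41) = 8.64; t₂ = 1.41 − 0.01·8.64 = 1.3236
Step 3: g′(1.3236) = 8.2944; t₃ = 1.3236 − 0.01·8.2944 = 1.240656
Step 4: g′(1.240656) = 7.962624; t₄ = 1.240656 − 0.01·7.962624 = 1.16102976
g′(t) at (1.16102976) = 7.64411904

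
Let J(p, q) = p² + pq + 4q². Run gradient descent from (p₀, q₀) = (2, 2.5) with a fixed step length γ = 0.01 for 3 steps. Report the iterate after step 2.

∇J = (2p + q, p + 8q)
(p₁, q₁) = (2, 2.5) − 0.01·(6.5, 22) = (1.935, 2.28)
(p₂, q₂) = (1.935, 2.28) − 0.01·(6.15, 20.175) = (1.8735, 2.07825)

(1.8735, 2.07825)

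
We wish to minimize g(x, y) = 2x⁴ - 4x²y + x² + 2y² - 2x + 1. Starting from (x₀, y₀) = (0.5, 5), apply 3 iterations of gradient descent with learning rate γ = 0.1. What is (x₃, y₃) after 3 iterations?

∇g = (8x³ - 8xy + 2x - 2, -4x² + 4y)
Step 1: at (0.5, 5), ∇g = (-20, 19) → (0.5, 5) − 0.1·(-20, 19) = (2.5, 3.1)
Step 2: at (2.5, 3.1), ∇g = (66, -12.6) → (2.5, 3.1) − 0.1·(66, -12.6) = (-4.1, 4.36)
Step 3: at (-4.1, 4.36), ∇g = (-418.56, -49.8) → (-4.1, 4.36) − 0.1·(-418.56, -49.8) = (37.756, 9.34)

(37.756, 9.34)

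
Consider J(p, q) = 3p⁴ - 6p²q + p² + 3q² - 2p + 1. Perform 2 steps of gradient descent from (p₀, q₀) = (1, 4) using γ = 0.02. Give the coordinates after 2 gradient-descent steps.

∇J = (12p³ - 12pq + 2p - 2, -6p² + 6q)
(p₁, q₁) = (1, 4) − 0.02·(-36, 18) = (1.72, 3.64)
(p₂, q₂) = (1.72, 3.64) − 0.02·(-12.628224, 4.0896) = (1.97256448, 3.558208)

(1.97256448, 3.558208)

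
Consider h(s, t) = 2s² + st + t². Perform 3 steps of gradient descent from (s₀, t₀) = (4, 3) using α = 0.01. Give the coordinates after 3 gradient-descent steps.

(3.455417, 2.711536)

∇h = (4s + t, s + 2t)
Step 1: at (4, 3), ∇h = (19, 10) → (4, 3) − 0.01·(19, 10) = (3.81, 2.9)
Step 2: at (3.81, 2.9), ∇h = (18.14, 9.61) → (3.81, 2.9) − 0.01·(18.14, 9.61) = (3.6286, 2.8039)
Step 3: at (3.6286, 2.8039), ∇h = (17.3183, 9.2364) → (3.6286, 2.8039) − 0.01·(17.3183, 9.2364) = (3.455417, 2.711536)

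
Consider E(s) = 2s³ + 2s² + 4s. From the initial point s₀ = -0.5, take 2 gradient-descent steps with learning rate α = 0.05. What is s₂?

-0.8766875

E′(s) = 6s² + 4s + 4
s₁ = -0.5 − 0.05·3.5 = -0.675
s₂ = -0.675 − 0.05·4.03375 = -0.8766875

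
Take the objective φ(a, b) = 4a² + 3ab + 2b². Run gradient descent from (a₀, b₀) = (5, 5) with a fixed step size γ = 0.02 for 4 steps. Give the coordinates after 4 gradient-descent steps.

(1.7473224, 2.8449992)

∇φ = (8a + 3b, 3a + 4b)
(a₁, b₁) = (5, 5) − 0.02·(55, 35) = (3.9, 4.3)
(a₂, b₂) = (3.9, 4.3) − 0.02·(44.1, 28.9) = (3.018, 3.722)
(a₃, b₃) = (3.018, 3.722) − 0.02·(35.31, 23.942) = (2.3118, 3.24316)
(a₄, b₄) = (2.3118, 3.24316) − 0.02·(28.22388, 19.90804) = (1.7473224, 2.8449992)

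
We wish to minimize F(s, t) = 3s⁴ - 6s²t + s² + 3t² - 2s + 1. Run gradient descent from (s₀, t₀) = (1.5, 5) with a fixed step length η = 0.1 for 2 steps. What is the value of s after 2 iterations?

-276.45045

∇F = (12s³ - 12st + 2s - 2, -6s² + 6t)
Step 1: at (1.5, 5), ∇F = (-48.5, 16.5) → (1.5, 5) − 0.1·(-48.5, 16.5) = (6.35, 3.35)
Step 2: at (6.35, 3.35), ∇F = (2828.0045, -221.835) → (6.35, 3.35) − 0.1·(2828.0045, -221.835) = (-276.45045, 25.5335)
s = -276.45045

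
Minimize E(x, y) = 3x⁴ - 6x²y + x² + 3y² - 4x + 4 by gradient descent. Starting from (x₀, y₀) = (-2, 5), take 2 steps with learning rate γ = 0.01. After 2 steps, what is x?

∇E = (12x³ - 12xy + 2x - 4, -6x² + 6y)
(x₁, y₁) = (-2, 5) − 0.01·(16, 6) = (-2.16, 4.94)
(x₂, y₂) = (-2.16, 4.94) − 0.01·(-1.207552, 1.6464) = (-2.14792448, 4.923536)
x = -2.14792448

-2.14792448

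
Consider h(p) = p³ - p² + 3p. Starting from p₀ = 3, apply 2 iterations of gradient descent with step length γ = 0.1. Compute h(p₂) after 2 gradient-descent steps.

0.869027328

h′(p) = 3p² - 2p + 3
p₁ = 3 − 0.1·24 = 0.6
p₂ = 0.6 − 0.1·2.88 = 0.312
h(0.312) = 0.869027328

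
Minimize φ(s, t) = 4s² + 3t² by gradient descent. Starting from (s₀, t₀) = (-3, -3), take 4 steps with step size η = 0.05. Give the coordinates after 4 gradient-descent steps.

∇φ = (8s, 6t)
(s₁, t₁) = (-3, -3) − 0.05·(-24, -18) = (-1.8, -2.1)
(s₂, t₂) = (-1.8, -2.1) − 0.05·(-14.4, -12.6) = (-1.08, -1.47)
(s₃, t₃) = (-1.08, -1.47) − 0.05·(-8.64, -8.82) = (-0.648, -1.029)
(s₄, t₄) = (-0.648, -1.029) − 0.05·(-5.184, -6.174) = (-0.3888, -0.7203)

(-0.3888, -0.7203)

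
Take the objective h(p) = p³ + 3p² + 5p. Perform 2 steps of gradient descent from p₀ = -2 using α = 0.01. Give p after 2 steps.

-2.103075

h′(p) = 3p² + 6p + 5
Step 1: h′(-2) = 5; p₁ = -2 − 0.01·5 = -2.05
Step 2: h′(-2.05) = 5.3075; p₂ = -2.05 − 0.01·5.3075 = -2.103075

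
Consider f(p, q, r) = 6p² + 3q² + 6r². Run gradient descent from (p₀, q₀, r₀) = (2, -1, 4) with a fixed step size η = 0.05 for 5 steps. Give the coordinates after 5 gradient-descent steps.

(0.02048, -0.16807, 0.04096)

∇f = (12p, 6q, 12r)
Step 1: at (2, -1, 4), ∇f = (24, -6, 48) → (2, -1, 4) − 0.05·(24, -6, 48) = (0.8, -0.7, 1.6)
Step 2: at (0.8, -0.7, 1.6), ∇f = (9.6, -4.2, 19.2) → (0.8, -0.7, 1.6) − 0.05·(9.6, -4.2, 19.2) = (0.32, -0.49, 0.64)
Step 3: at (0.32, -0.49, 0.64), ∇f = (3.84, -2.94, 7.68) → (0.32, -0.49, 0.64) − 0.05·(3.84, -2.94, 7.68) = (0.128, -0.343, 0.256)
Step 4: at (0.128, -0.343, 0.256), ∇f = (1.536, -2.058, 3.072) → (0.128, -0.343, 0.256) − 0.05·(1.536, -2.058, 3.072) = (0.0512, -0.2401, 0.1024)
Step 5: at (0.0512, -0.2401, 0.1024), ∇f = (0.6144, -1.4406, 1.2288) → (0.0512, -0.2401, 0.1024) − 0.05·(0.6144, -1.4406, 1.2288) = (0.02048, -0.16807, 0.04096)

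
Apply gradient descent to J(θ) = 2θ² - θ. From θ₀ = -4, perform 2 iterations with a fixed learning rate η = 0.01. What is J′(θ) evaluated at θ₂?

-15.6672

J′(θ) = 4θ - 1
Step 1: J′(-4) = -17; θ₁ = -4 − 0.01·(-17) = -3.83
Step 2: J′(-3.83) = -16.32; θ₂ = -3.83 − 0.01·(-16.32) = -3.6668
J′(θ) at (-3.6668) = -15.6672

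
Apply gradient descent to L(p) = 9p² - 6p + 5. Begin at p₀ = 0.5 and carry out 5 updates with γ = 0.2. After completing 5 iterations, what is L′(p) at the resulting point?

-356.44128

L′(p) = 18p - 6
p₁ = 0.5 − 0.2·3 = -0.1
p₂ = -0.1 − 0.2·(-7.8) = 1.46
p₃ = 1.46 − 0.2·20.28 = -2.596
p₄ = -2.596 − 0.2·(-52.728) = 7.9496
p₅ = 7.9496 − 0.2·137.0928 = -19.46896
L′(p) at (-19.46896) = -356.44128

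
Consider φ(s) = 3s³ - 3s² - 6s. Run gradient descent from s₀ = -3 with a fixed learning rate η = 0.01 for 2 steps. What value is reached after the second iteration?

φ′(s) = 9s² - 6s - 6
s₁ = -3 − 0.01·93 = -3.93
s₂ = -3.93 − 0.01·156.5841 = -5.495841

-5.495841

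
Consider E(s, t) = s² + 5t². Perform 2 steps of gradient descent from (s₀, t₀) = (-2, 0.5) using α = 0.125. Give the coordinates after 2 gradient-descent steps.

∇E = (2s, 10t)
Step 1: at (-2, 0.5), ∇E = (-4, 5) → (-2, 0.5) − 0.125·(-4, 5) = (-1.5, -0.125)
Step 2: at (-1.5, -0.125), ∇E = (-3, -1.25) → (-1.5, -0.125) − 0.125·(-3, -1.25) = (-1.125, 0.03125)

(-1.125, 0.03125)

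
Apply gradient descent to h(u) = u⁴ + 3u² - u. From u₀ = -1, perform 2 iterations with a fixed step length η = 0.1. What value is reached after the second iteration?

h′(u) = 4u³ + 6u - 1
u₁ = -1 − 0.1·(-11) = 0.1
u₂ = 0.1 − 0.1·(-0.396) = 0.1396

0.1396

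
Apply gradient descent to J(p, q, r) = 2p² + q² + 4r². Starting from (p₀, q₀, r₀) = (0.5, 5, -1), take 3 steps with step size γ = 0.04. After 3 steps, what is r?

-0.314432

∇J = (4p, 2q, 8r)
Step 1: at (0.5, 5, -1), ∇J = (2, 10, -8) → (0.5, 5, -1) − 0.04·(2, 10, -8) = (0.42, 4.6, -0.68)
Step 2: at (0.42, 4.6, -0.68), ∇J = (1.68, 9.2, -5.44) → (0.42, 4.6, -0.68) − 0.04·(1.68, 9.2, -5.44) = (0.3528, 4.232, -0.4624)
Step 3: at (0.3528, 4.232, -0.4624), ∇J = (1.4112, 8.464, -3.6992) → (0.3528, 4.232, -0.4624) − 0.04·(1.4112, 8.464, -3.6992) = (0.296352, 3.89344, -0.314432)
r = -0.314432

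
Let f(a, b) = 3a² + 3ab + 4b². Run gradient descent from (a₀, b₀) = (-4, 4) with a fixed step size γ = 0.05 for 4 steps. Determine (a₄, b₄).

(-1.900825, 1.435425)

∇f = (6a + 3b, 3a + 8b)
(a₁, b₁) = (-4, 4) − 0.05·(-12, 20) = (-3.4, 3)
(a₂, b₂) = (-3.4, 3) − 0.05·(-11.4, 13.8) = (-2.83, 2.31)
(a₃, b₃) = (-2.83, 2.31) − 0.05·(-10.05, 9.99) = (-2.3275, 1.8105)
(a₄, b₄) = (-2.3275, 1.8105) − 0.05·(-8.5335, 7.5015) = (-1.900825, 1.435425)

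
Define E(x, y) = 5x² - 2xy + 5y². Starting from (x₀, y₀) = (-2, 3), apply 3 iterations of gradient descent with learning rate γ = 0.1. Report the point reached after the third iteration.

∇E = (10x - 2y, -2x + 10y)
(x₁, y₁) = (-2, 3) − 0.1·(-26, 34) = (0.6, -0.4)
(x₂, y₂) = (0.6, -0.4) − 0.1·(6.8, -5.2) = (-0.08, 0.12)
(x₃, y₃) = (-0.08, 0.12) − 0.1·(-1.04, 1.36) = (0.024, -0.016)

(0.024, -0.016)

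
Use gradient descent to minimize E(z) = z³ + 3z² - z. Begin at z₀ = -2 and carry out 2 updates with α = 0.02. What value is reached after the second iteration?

E′(z) = 3z² + 6z - 1
z₁ = -2 − 0.02·(-1) = -1.98
z₂ = -1.98 − 0.02·(-1.1188) = -1.957624

-1.957624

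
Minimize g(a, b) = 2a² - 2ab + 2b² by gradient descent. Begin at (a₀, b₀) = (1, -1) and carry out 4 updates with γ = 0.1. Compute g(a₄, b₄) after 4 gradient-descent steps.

0.00393216

∇g = (4a - 2b, -2a + 4b)
(a₁, b₁) = (1, -1) − 0.1·(6, -6) = (0.4, -0.4)
(a₂, b₂) = (0.4, -0.4) − 0.1·(2.4, -2.4) = (0.16, -0.16)
(a₃, b₃) = (0.16, -0.16) − 0.1·(0.96, -0.96) = (0.064, -0.064)
(a₄, b₄) = (0.064, -0.064) − 0.1·(0.384, -0.384) = (0.0256, -0.0256)
g(0.0256, -0.0256) = 0.00393216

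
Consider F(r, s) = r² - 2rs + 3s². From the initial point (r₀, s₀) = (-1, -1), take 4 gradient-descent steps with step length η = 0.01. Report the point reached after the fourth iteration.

(-0.99545152, -0.85377088)

∇F = (2r - 2s, -2r + 6s)
(r₁, s₁) = (-1, -1) − 0.01·(0, -4) = (-1, -0.96)
(r₂, s₂) = (-1, -0.96) − 0.01·(-0.08, -3.76) = (-0.9992, -0.9224)
(r₃, s₃) = (-0.9992, -0.9224) − 0.01·(-0.1536, -3.536) = (-0.997664, -0.88704)
(r₄, s₄) = (-0.997664, -0.88704) − 0.01·(-0.221248, -3.326912) = (-0.99545152, -0.85377088)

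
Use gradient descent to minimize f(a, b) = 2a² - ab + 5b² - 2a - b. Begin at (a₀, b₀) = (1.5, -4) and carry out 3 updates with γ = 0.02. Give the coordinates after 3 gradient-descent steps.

(1.103552, -1.934364)

∇f = (4a - b - 2, -a + 10b - 1)
Step 1: at (1.5, -4), ∇f = (8, -42.5) → (1.5, -4) − 0.02·(8, -42.5) = (1.34, -3.15)
Step 2: at (1.34, -3.15), ∇f = (6.51, -33.84) → (1.34, -3.15) − 0.02·(6.51, -33.84) = (1.2098, -2.4732)
Step 3: at (1.2098, -2.4732), ∇f = (5.3124, -26.9418) → (1.2098, -2.4732) − 0.02·(5.3124, -26.9418) = (1.103552, -1.934364)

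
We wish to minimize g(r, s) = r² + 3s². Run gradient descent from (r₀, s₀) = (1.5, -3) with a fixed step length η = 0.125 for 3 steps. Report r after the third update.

∇g = (2r, 6s)
(r₁, s₁) = (1.5, -3) − 0.125·(3, -18) = (1.125, -0.75)
(r₂, s₂) = (1.125, -0.75) − 0.125·(2.25, -4.5) = (0.84375, -0.1875)
(r₃, s₃) = (0.84375, -0.1875) − 0.125·(1.6875, -1.125) = (0.6328125, -0.046875)
r = 0.6328125

0.6328125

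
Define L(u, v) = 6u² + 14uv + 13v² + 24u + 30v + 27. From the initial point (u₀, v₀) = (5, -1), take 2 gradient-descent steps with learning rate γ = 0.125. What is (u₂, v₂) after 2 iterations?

∇L = (12u + 14v + 24, 14u + 26v + 30)
Step 1: at (5, -1), ∇L = (70, 74) → (5, -1) − 0.125·(70, 74) = (-3.75, -10.25)
Step 2: at (-3.75, -10.25), ∇L = (-164.5, -289) → (-3.75, -10.25) − 0.125·(-164.5, -289) = (16.8125, 25.875)

(16.8125, 25.875)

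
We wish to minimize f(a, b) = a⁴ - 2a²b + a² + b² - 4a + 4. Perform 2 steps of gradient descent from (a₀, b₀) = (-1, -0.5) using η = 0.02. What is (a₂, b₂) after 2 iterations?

(-0.58772992, -0.399296)

∇f = (4a³ - 4ab + 2a - 4, -2a² + 2b)
Step 1: at (-1, -0.5), ∇f = (-12, -3) → (-1, -0.5) − 0.02·(-12, -3) = (-0.76, -0.44)
Step 2: at (-0.76, -0.44), ∇f = (-8.613504, -2.0352) → (-0.76, -0.44) − 0.02·(-8.613504, -2.0352) = (-0.58772992, -0.399296)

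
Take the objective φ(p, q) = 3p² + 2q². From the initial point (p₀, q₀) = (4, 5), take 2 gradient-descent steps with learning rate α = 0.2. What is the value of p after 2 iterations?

0.16

∇φ = (6p, 4q)
(p₁, q₁) = (4, 5) − 0.2·(24, 20) = (-0.8, 1)
(p₂, q₂) = (-0.8, 1) − 0.2·(-4.8, 4) = (0.16, 0.2)
p = 0.16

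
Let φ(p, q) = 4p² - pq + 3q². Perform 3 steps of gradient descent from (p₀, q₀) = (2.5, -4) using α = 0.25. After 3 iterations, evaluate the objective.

112.15509033203125

∇φ = (8p - q, -p + 6q)
Step 1: at (2.5, -4), ∇φ = (24, -26.5) → (2.5, -4) − 0.25·(24, -26.5) = (-3.5, 2.625)
Step 2: at (-3.5, 2.625), ∇φ = (-30.625, 19.25) → (-3.5, 2.625) − 0.25·(-30.625, 19.25) = (4.15625, -2.1875)
Step 3: at (4.15625, -2.1875), ∇φ = (35.4375, -17.28125) → (4.15625, -2.1875) − 0.25·(35.4375, -17.28125) = (-4.703125, 2.1328125)
φ(-4.703125, 2.1328125) = 112.15509033203125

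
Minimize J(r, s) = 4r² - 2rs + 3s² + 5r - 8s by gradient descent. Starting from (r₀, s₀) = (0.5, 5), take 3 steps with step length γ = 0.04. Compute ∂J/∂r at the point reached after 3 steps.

2.298176

∇J = (8r - 2s + 5, -2r + 6s - 8)
Step 1: at (0.5, 5), ∇J = (-1, 21) → (0.5, 5) − 0.04·(-1, 21) = (0.54, 4.16)
Step 2: at (0.54, 4.16), ∇J = (1, 15.88) → (0.54, 4.16) − 0.04·(1, 15.88) = (0.5, 3.5248)
Step 3: at (0.5, 3.5248), ∇J = (1.9504, 12.1488) → (0.5, 3.5248) − 0.04·(1.9504, 12.1488) = (0.421984, 3.038848)
∂J/∂r at (0.421984, 3.038848) = 2.298176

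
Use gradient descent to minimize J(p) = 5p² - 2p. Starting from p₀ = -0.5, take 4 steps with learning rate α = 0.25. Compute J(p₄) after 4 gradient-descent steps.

62.5908203125

J′(p) = 10p - 2
Step 1: J′(-0.5) = -7; p₁ = -0.5 − 0.25·(-7) = 1.25
Step 2: J′(1.25) = 10.5; p₂ = 1.25 − 0.25·10.5 = -1.375
Step 3: J′(-1.375) = -15.75; p₃ = -1.375 − 0.25·(-15.75) = 2.5625
Step 4: J′(2.5625) = 23.625; p₄ = 2.5625 − 0.25·23.625 = -3.34375
J(-3.34375) = 62.5908203125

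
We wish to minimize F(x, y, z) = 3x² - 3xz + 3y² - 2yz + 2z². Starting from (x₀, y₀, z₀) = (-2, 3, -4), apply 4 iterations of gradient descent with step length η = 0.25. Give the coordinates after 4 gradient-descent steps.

∇F = (6x - 3z, 6y - 2z, -3x - 2y + 4z)
(x₁, y₁, z₁) = (-2, 3, -4) − 0.25·(0, 26, -16) = (-2, -3.5, 0)
(x₂, y₂, z₂) = (-2, -3.5, 0) − 0.25·(-12, -21, 13) = (1, 1.75, -3.25)
(x₃, y₃, z₃) = (1, 1.75, -3.25) − 0.25·(15.75, 17, -19.5) = (-2.9375, -2.5, 1.625)
(x₄, y₄, z₄) = (-2.9375, -2.5, 1.625) − 0.25·(-22.5, -18.25, 20.3125) = (2.6875, 2.0625, -3.453125)

(2.6875, 2.0625, -3.453125)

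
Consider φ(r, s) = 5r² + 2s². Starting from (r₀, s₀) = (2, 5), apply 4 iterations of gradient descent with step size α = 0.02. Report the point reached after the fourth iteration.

(0.8192, 3.5819648)

∇φ = (10r, 4s)
Step 1: at (2, 5), ∇φ = (20, 20) → (2, 5) − 0.02·(20, 20) = (1.6, 4.6)
Step 2: at (1.6, 4.6), ∇φ = (16, 18.4) → (1.6, 4.6) − 0.02·(16, 18.4) = (1.28, 4.232)
Step 3: at (1.28, 4.232), ∇φ = (12.8, 16.928) → (1.28, 4.232) − 0.02·(12.8, 16.928) = (1.024, 3.89344)
Step 4: at (1.024, 3.89344), ∇φ = (10.24, 15.57376) → (1.024, 3.89344) − 0.02·(10.24, 15.57376) = (0.8192, 3.5819648)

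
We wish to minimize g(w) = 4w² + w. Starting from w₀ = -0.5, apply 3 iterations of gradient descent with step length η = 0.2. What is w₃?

g′(w) = 8w + 1
Step 1: g′(-0.5) = -3; w₁ = -0.5 − 0.2·(-3) = 0.1
Step 2: g′(0.1) = 1.8; w₂ = 0.1 − 0.2·1.8 = -0.26
Step 3: g′(-0.26) = -1.08; w₃ = -0.26 − 0.2·(-1.08) = -0.044

-0.044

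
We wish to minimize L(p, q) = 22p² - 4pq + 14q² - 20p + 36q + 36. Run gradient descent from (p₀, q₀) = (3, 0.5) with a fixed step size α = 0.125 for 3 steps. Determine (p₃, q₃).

∇L = (44p - 4q - 20, -4p + 28q + 36)
(p₁, q₁) = (3, 0.5) − 0.125·(110, 38) = (-10.75, -4.25)
(p₂, q₂) = (-10.75, -4.25) − 0.125·(-476, -40) = (48.75, 0.75)
(p₃, q₃) = (48.75, 0.75) − 0.125·(2122, -138) = (-216.5, 18)

(-216.5, 18)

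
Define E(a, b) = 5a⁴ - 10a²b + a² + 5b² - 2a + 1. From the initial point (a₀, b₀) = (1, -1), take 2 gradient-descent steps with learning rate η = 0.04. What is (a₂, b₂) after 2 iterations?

(-0.2032, 0.024)

∇E = (20a³ - 20ab + 2a - 2, -10a² + 10b)
(a₁, b₁) = (1, -1) − 0.04·(40, -20) = (-0.6, -0.2)
(a₂, b₂) = (-0.6, -0.2) − 0.04·(-9.92, -5.6) = (-0.2032, 0.024)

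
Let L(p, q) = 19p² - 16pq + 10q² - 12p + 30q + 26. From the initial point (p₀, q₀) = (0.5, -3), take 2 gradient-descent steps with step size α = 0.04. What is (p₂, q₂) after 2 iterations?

∇L = (38p - 16q - 12, -16p + 20q + 30)
(p₁, q₁) = (0.5, -3) − 0.04·(55, -38) = (-1.7, -1.48)
(p₂, q₂) = (-1.7, -1.48) − 0.04·(-52.92, 27.6) = (0.4168, -2.584)

(0.4168, -2.584)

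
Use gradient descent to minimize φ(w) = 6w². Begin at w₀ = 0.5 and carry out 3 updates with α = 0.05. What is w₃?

0.032

φ′(w) = 12w
Step 1: φ′(0.5) = 6; w₁ = 0.5 − 0.05·6 = 0.2
Step 2: φ′(0.2) = 2.4; w₂ = 0.2 − 0.05·2.4 = 0.08
Step 3: φ′(0.08) = 0.96; w₃ = 0.08 − 0.05·0.96 = 0.032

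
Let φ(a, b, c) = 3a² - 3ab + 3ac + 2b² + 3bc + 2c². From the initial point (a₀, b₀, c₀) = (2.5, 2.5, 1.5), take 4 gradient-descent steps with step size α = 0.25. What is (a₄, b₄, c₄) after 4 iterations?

∇φ = (6a - 3b + 3c, -3a + 4b + 3c, 3a + 3b + 4c)
(a₁, b₁, c₁) = (2.5, 2.5, 1.5) − 0.25·(12, 7, 21) = (-0.5, 0.75, -3.75)
(a₂, b₂, c₂) = (-0.5, 0.75, -3.75) − 0.25·(-16.5, -6.75, -14.25) = (3.625, 2.4375, -0.1875)
(a₃, b₃, c₃) = (3.625, 2.4375, -0.1875) − 0.25·(13.875, -1.6875, 17.4375) = (0.15625, 2.859375, -4.546875)
(a₄, b₄, c₄) = (0.15625, 2.859375, -4.546875) − 0.25·(-21.28125, -2.671875, -9.140625) = (5.4765625, 3.52734375, -2.26171875)

(5.4765625, 3.52734375, -2.26171875)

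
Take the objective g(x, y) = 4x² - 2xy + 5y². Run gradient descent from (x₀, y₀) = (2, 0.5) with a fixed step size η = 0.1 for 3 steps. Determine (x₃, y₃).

∇g = (8x - 2y, -2x + 10y)
(x₁, y₁) = (2, 0.5) − 0.1·(15, 1) = (0.5, 0.4)
(x₂, y₂) = (0.5, 0.4) − 0.1·(3.2, 3) = (0.18, 0.1)
(x₃, y₃) = (0.18, 0.1) − 0.1·(1.24, 0.64) = (0.056, 0.036)

(0.056, 0.036)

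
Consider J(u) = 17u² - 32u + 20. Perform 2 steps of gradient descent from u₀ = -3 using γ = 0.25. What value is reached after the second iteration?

J′(u) = 34u - 32
u₁ = -3 − 0.25·(-134) = 30.5
u₂ = 30.5 − 0.25·1005 = -220.75

-220.75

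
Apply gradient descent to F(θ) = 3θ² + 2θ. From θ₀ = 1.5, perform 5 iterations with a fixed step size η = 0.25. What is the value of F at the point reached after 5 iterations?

F′(θ) = 6θ + 2
θ₁ = 1.5 − 0.25·11 = -1.25
θ₂ = -1.25 − 0.25·(-5.5) = 0.125
θ₃ = 0.125 − 0.25·2.75 = -0.5625
θ₄ = -0.5625 − 0.25·(-1.375) = -0.21875
θ₅ = -0.21875 − 0.25·0.6875 = -0.390625
F(-0.390625) = -0.323486328125

-0.323486328125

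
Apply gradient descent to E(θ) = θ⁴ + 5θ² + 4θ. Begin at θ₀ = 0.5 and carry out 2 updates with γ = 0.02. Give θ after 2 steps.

E′(θ) = 4θ³ + 10θ + 4
θ₁ = 0.5 − 0.02·9.5 = 0.31
θ₂ = 0.31 − 0.02·7.219164 = 0.16561672

0.16561672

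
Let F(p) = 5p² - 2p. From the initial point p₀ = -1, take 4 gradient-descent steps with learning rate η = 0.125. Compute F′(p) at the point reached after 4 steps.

-0.046875

F′(p) = 10p - 2
p₁ = -1 − 0.125·(-12) = 0.5
p₂ = 0.5 − 0.125·3 = 0.125
p₃ = 0.125 − 0.125·(-0.75) = 0.21875
p₄ = 0.21875 − 0.125·0.1875 = 0.1953125
F′(p) at (0.1953125) = -0.046875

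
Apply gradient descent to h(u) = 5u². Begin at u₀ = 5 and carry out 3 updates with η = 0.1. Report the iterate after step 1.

0

h′(u) = 10u
u₁ = 5 − 0.1·50 = 0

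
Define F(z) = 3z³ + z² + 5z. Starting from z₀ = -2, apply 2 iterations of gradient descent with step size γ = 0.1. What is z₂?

F′(z) = 9z² + 2z + 5
z₁ = -2 − 0.1·37 = -5.7
z₂ = -5.7 − 0.1·286.01 = -34.301

-34.301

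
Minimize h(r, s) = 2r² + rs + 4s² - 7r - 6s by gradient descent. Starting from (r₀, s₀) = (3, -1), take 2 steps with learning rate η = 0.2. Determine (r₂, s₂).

(1.6, 0.04)

∇h = (4r + s - 7, r + 8s - 6)
Step 1: at (3, -1), ∇h = (4, -11) → (3, -1) − 0.2·(4, -11) = (2.2, 1.2)
Step 2: at (2.2, 1.2), ∇h = (3, 5.8) → (2.2, 1.2) − 0.2·(3, 5.8) = (1.6, 0.04)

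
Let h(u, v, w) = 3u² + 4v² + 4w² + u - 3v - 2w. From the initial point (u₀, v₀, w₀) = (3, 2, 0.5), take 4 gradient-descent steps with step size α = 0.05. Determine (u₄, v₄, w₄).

(0.59365, 0.5856, 0.2824)

∇h = (6u + 1, 8v - 3, 8w - 2)
Step 1: at (3, 2, 0.5), ∇h = (19, 13, 2) → (3, 2, 0.5) − 0.05·(19, 13, 2) = (2.05, 1.35, 0.4)
Step 2: at (2.05, 1.35, 0.4), ∇h = (13.3, 7.8, 1.2) → (2.05, 1.35, 0.4) − 0.05·(13.3, 7.8, 1.2) = (1.385, 0.96, 0.34)
Step 3: at (1.385, 0.96, 0.34), ∇h = (9.31, 4.68, 0.72) → (1.385, 0.96, 0.34) − 0.05·(9.31, 4.68, 0.72) = (0.9195, 0.726, 0.304)
Step 4: at (0.9195, 0.726, 0.304), ∇h = (6.517, 2.808, 0.432) → (0.9195, 0.726, 0.304) − 0.05·(6.517, 2.808, 0.432) = (0.59365, 0.5856, 0.2824)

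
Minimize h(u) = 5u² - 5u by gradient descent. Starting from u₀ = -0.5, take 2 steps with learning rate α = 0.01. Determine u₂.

-0.31

h′(u) = 10u - 5
Step 1: h′(-0.5) = -10; u₁ = -0.5 − 0.01·(-10) = -0.4
Step 2: h′(-0.4) = -9; u₂ = -0.4 − 0.01·(-9) = -0.31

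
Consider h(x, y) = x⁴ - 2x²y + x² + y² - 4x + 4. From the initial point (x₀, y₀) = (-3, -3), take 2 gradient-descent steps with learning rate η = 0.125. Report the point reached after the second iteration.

∇h = (4x³ - 4xy + 2x - 4, -2x² + 2y)
Step 1: at (-3, -3), ∇h = (-154, -24) → (-3, -3) − 0.125·(-154, -24) = (16.25, 0)
Step 2: at (16.25, 0), ∇h = (17192.5625, -528.125) → (16.25, 0) − 0.125·(17192.5625, -528.125) = (-2132.8203125, 66.015625)

(-2132.8203125, 66.015625)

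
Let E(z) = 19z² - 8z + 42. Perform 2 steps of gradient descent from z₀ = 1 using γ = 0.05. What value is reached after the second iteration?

0.85

E′(z) = 38z - 8
z₁ = 1 − 0.05·30 = -0.5
z₂ = -0.5 − 0.05·(-27) = 0.85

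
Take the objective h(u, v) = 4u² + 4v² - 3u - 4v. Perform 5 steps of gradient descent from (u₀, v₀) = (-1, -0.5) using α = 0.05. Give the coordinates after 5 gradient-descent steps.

∇h = (8u - 3, 8v - 4)
(u₁, v₁) = (-1, -0.5) − 0.05·(-11, -8) = (-0.45, -0.1)
(u₂, v₂) = (-0.45, -0.1) − 0.05·(-6.6, -4.8) = (-0.12, 0.14)
(u₃, v₃) = (-0.12, 0.14) − 0.05·(-3.96, -2.88) = (0.078, 0.284)
(u₄, v₄) = (0.078, 0.284) − 0.05·(-2.376, -1.728) = (0.1968, 0.3704)
(u₅, v₅) = (0.1968, 0.3704) − 0.05·(-1.4256, -1.0368) = (0.26808, 0.42224)

(0.26808, 0.42224)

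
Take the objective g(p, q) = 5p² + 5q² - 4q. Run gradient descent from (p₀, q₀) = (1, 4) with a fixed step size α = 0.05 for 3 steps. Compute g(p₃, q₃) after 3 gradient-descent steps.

∇g = (10p, 10q - 4)
(p₁, q₁) = (1, 4) − 0.05·(10, 36) = (0.5, 2.2)
(p₂, q₂) = (0.5, 2.2) − 0.05·(5, 18) = (0.25, 1.3)
(p₃, q₃) = (0.25, 1.3) − 0.05·(2.5, 9) = (0.125, 0.85)
g(0.125, 0.85) = 0.290625

0.290625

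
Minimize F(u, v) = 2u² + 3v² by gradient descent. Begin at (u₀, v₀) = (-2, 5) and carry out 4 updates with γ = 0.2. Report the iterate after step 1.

(-0.4, -1)

∇F = (4u, 6v)
Step 1: at (-2, 5), ∇F = (-8, 30) → (-2, 5) − 0.2·(-8, 30) = (-0.4, -1)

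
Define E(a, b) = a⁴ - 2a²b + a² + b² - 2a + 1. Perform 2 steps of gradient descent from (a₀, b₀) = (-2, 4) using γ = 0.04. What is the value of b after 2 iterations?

3.927808

∇E = (4a³ - 4ab + 2a - 2, -2a² + 2b)
Step 1: at (-2, 4), ∇E = (-6, 0) → (-2, 4) − 0.04·(-6, 0) = (-1.76, 4)
Step 2: at (-1.76, 4), ∇E = (0.832896, 1.8048) → (-1.76, 4) − 0.04·(0.832896, 1.8048) = (-1.79331584, 3.927808)
b = 3.927808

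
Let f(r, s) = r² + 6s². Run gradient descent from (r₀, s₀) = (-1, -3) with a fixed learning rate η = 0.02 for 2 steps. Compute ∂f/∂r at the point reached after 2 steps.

-1.8432

∇f = (2r, 12s)
Step 1: at (-1, -3), ∇f = (-2, -36) → (-1, -3) − 0.02·(-2, -36) = (-0.96, -2.28)
Step 2: at (-0.96, -2.28), ∇f = (-1.92, -27.36) → (-0.96, -2.28) − 0.02·(-1.92, -27.36) = (-0.9216, -1.7328)
∂f/∂r at (-0.9216, -1.7328) = -1.8432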